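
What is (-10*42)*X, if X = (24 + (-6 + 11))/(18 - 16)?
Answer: -6090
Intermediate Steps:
X = 29/2 (X = (24 + 5)/2 = 29*(1/2) = 29/2 ≈ 14.500)
(-10*42)*X = -10*42*(29/2) = -420*29/2 = -6090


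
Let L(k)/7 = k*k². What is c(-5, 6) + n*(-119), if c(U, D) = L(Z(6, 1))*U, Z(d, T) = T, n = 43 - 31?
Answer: -1463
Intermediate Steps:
n = 12
L(k) = 7*k³ (L(k) = 7*(k*k²) = 7*k³)
c(U, D) = 7*U (c(U, D) = (7*1³)*U = (7*1)*U = 7*U)
c(-5, 6) + n*(-119) = 7*(-5) + 12*(-119) = -35 - 1428 = -1463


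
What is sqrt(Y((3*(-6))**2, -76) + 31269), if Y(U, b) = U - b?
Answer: sqrt(31669) ≈ 177.96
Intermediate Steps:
sqrt(Y((3*(-6))**2, -76) + 31269) = sqrt(((3*(-6))**2 - 1*(-76)) + 31269) = sqrt(((-18)**2 + 76) + 31269) = sqrt((324 + 76) + 31269) = sqrt(400 + 31269) = sqrt(31669)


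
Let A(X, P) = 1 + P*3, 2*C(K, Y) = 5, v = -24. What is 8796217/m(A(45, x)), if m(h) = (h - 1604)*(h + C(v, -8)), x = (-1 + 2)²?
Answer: -8796217/10400 ≈ -845.79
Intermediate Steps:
C(K, Y) = 5/2 (C(K, Y) = (½)*5 = 5/2)
x = 1 (x = 1² = 1)
A(X, P) = 1 + 3*P
m(h) = (-1604 + h)*(5/2 + h) (m(h) = (h - 1604)*(h + 5/2) = (-1604 + h)*(5/2 + h))
8796217/m(A(45, x)) = 8796217/(-4010 + (1 + 3*1)² - 3203*(1 + 3*1)/2) = 8796217/(-4010 + (1 + 3)² - 3203*(1 + 3)/2) = 8796217/(-4010 + 4² - 3203/2*4) = 8796217/(-4010 + 16 - 6406) = 8796217/(-10400) = 8796217*(-1/10400) = -8796217/10400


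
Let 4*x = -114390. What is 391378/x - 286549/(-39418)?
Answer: -14465505953/2254512510 ≈ -6.4162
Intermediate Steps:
x = -57195/2 (x = (¼)*(-114390) = -57195/2 ≈ -28598.)
391378/x - 286549/(-39418) = 391378/(-57195/2) - 286549/(-39418) = 391378*(-2/57195) - 286549*(-1/39418) = -782756/57195 + 286549/39418 = -14465505953/2254512510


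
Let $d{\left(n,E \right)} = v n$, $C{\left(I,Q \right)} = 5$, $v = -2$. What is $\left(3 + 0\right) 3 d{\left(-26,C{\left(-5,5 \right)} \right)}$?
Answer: $468$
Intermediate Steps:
$d{\left(n,E \right)} = - 2 n$
$\left(3 + 0\right) 3 d{\left(-26,C{\left(-5,5 \right)} \right)} = \left(3 + 0\right) 3 \left(\left(-2\right) \left(-26\right)\right) = 3 \cdot 3 \cdot 52 = 9 \cdot 52 = 468$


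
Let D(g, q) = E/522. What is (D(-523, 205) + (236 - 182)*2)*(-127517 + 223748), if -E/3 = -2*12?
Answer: 301780416/29 ≈ 1.0406e+7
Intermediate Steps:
E = 72 (E = -(-6)*12 = -3*(-24) = 72)
D(g, q) = 4/29 (D(g, q) = 72/522 = 72*(1/522) = 4/29)
(D(-523, 205) + (236 - 182)*2)*(-127517 + 223748) = (4/29 + (236 - 182)*2)*(-127517 + 223748) = (4/29 + 54*2)*96231 = (4/29 + 108)*96231 = (3136/29)*96231 = 301780416/29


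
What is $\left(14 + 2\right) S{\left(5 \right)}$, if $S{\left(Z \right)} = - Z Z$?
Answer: $-400$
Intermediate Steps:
$S{\left(Z \right)} = - Z^{2}$
$\left(14 + 2\right) S{\left(5 \right)} = \left(14 + 2\right) \left(- 5^{2}\right) = 16 \left(\left(-1\right) 25\right) = 16 \left(-25\right) = -400$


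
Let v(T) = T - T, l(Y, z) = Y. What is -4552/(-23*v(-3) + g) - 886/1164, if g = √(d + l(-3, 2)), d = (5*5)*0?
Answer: -443/582 + 4552*I*√3/3 ≈ -0.76117 + 2628.1*I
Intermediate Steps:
d = 0 (d = 25*0 = 0)
v(T) = 0
g = I*√3 (g = √(0 - 3) = √(-3) = I*√3 ≈ 1.732*I)
-4552/(-23*v(-3) + g) - 886/1164 = -4552/(-23*0 + I*√3) - 886/1164 = -4552/(0 + I*√3) - 886*1/1164 = -4552*(-I*√3/3) - 443/582 = -(-4552)*I*√3/3 - 443/582 = 4552*I*√3/3 - 443/582 = -443/582 + 4552*I*√3/3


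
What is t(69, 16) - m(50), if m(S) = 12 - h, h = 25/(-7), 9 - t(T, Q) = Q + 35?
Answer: -403/7 ≈ -57.571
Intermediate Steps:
t(T, Q) = -26 - Q (t(T, Q) = 9 - (Q + 35) = 9 - (35 + Q) = 9 + (-35 - Q) = -26 - Q)
h = -25/7 (h = 25*(-⅐) = -25/7 ≈ -3.5714)
m(S) = 109/7 (m(S) = 12 - 1*(-25/7) = 12 + 25/7 = 109/7)
t(69, 16) - m(50) = (-26 - 1*16) - 1*109/7 = (-26 - 16) - 109/7 = -42 - 109/7 = -403/7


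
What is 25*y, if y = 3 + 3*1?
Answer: 150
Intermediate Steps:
y = 6 (y = 3 + 3 = 6)
25*y = 25*6 = 150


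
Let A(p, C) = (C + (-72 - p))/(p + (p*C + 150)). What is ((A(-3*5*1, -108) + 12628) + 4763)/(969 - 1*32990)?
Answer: -184976/340587 ≈ -0.54311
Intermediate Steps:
A(p, C) = (-72 + C - p)/(150 + p + C*p) (A(p, C) = (-72 + C - p)/(p + (C*p + 150)) = (-72 + C - p)/(p + (150 + C*p)) = (-72 + C - p)/(150 + p + C*p))
((A(-3*5*1, -108) + 12628) + 4763)/(969 - 1*32990) = (((-72 - 108 - (-3*5))/(150 - 3*5*1 - 108*(-3*5)) + 12628) + 4763)/(969 - 1*32990) = (((-72 - 108 - (-15))/(150 - 15*1 - (-1620)) + 12628) + 4763)/(969 - 32990) = (((-72 - 108 - 1*(-15))/(150 - 15 - 108*(-15)) + 12628) + 4763)/(-32021) = (((-72 - 108 + 15)/(150 - 15 + 1620) + 12628) + 4763)*(-1/32021) = ((-165/1755 + 12628) + 4763)*(-1/32021) = (((1/1755)*(-165) + 12628) + 4763)*(-1/32021) = ((-11/117 + 12628) + 4763)*(-1/32021) = (1477465/117 + 4763)*(-1/32021) = (2034736/117)*(-1/32021) = -184976/340587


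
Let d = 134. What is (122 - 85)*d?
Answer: 4958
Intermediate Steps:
(122 - 85)*d = (122 - 85)*134 = 37*134 = 4958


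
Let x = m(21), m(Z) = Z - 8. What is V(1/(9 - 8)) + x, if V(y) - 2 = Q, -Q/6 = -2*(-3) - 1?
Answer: -15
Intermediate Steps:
m(Z) = -8 + Z
Q = -30 (Q = -6*(-2*(-3) - 1) = -6*(6 - 1) = -6*5 = -30)
V(y) = -28 (V(y) = 2 - 30 = -28)
x = 13 (x = -8 + 21 = 13)
V(1/(9 - 8)) + x = -28 + 13 = -15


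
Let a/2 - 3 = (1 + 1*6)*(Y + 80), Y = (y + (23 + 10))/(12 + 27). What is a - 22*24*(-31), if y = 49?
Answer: 683414/39 ≈ 17523.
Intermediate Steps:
Y = 82/39 (Y = (49 + (23 + 10))/(12 + 27) = (49 + 33)/39 = 82*(1/39) = 82/39 ≈ 2.1026)
a = 45062/39 (a = 6 + 2*((1 + 1*6)*(82/39 + 80)) = 6 + 2*((1 + 6)*(3202/39)) = 6 + 2*(7*(3202/39)) = 6 + 2*(22414/39) = 6 + 44828/39 = 45062/39 ≈ 1155.4)
a - 22*24*(-31) = 45062/39 - 22*24*(-31) = 45062/39 - 528*(-31) = 45062/39 + 16368 = 683414/39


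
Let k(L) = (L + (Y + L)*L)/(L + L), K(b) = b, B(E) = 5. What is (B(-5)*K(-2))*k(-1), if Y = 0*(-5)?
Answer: 0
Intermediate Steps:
Y = 0
k(L) = (L + L²)/(2*L) (k(L) = (L + (0 + L)*L)/(L + L) = (L + L*L)/((2*L)) = (L + L²)*(1/(2*L)) = (L + L²)/(2*L))
(B(-5)*K(-2))*k(-1) = (5*(-2))*(½ + (½)*(-1)) = -10*(½ - ½) = -10*0 = 0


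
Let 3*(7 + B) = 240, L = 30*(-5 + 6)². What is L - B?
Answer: -43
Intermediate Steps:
L = 30 (L = 30*1² = 30*1 = 30)
B = 73 (B = -7 + (⅓)*240 = -7 + 80 = 73)
L - B = 30 - 1*73 = 30 - 73 = -43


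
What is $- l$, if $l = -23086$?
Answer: $23086$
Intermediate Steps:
$- l = \left(-1\right) \left(-23086\right) = 23086$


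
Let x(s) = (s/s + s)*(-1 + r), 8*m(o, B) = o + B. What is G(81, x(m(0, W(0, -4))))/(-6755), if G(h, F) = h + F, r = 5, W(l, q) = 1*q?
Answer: -83/6755 ≈ -0.012287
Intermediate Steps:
W(l, q) = q
m(o, B) = B/8 + o/8 (m(o, B) = (o + B)/8 = (B + o)/8 = B/8 + o/8)
x(s) = 4 + 4*s (x(s) = (s/s + s)*(-1 + 5) = (1 + s)*4 = 4 + 4*s)
G(h, F) = F + h
G(81, x(m(0, W(0, -4))))/(-6755) = ((4 + 4*((1/8)*(-4) + (1/8)*0)) + 81)/(-6755) = ((4 + 4*(-1/2 + 0)) + 81)*(-1/6755) = ((4 + 4*(-1/2)) + 81)*(-1/6755) = ((4 - 2) + 81)*(-1/6755) = (2 + 81)*(-1/6755) = 83*(-1/6755) = -83/6755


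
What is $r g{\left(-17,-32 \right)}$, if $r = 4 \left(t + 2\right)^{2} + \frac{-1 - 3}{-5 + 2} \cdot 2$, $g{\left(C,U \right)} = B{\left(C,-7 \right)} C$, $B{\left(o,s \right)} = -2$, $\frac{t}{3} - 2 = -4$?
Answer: $\frac{6800}{3} \approx 2266.7$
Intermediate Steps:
$t = -6$ ($t = 6 + 3 \left(-4\right) = 6 - 12 = -6$)
$g{\left(C,U \right)} = - 2 C$
$r = \frac{200}{3}$ ($r = 4 \left(-6 + 2\right)^{2} + \frac{-1 - 3}{-5 + 2} \cdot 2 = 4 \left(-4\right)^{2} + - \frac{4}{-3} \cdot 2 = 4 \cdot 16 + \left(-4\right) \left(- \frac{1}{3}\right) 2 = 64 + \frac{4}{3} \cdot 2 = 64 + \frac{8}{3} = \frac{200}{3} \approx 66.667$)
$r g{\left(-17,-32 \right)} = \frac{200 \left(\left(-2\right) \left(-17\right)\right)}{3} = \frac{200}{3} \cdot 34 = \frac{6800}{3}$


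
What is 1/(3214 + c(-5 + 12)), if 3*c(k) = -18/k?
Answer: 7/22492 ≈ 0.00031122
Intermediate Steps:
c(k) = -6/k (c(k) = (-18/k)/3 = -6/k)
1/(3214 + c(-5 + 12)) = 1/(3214 - 6/(-5 + 12)) = 1/(3214 - 6/7) = 1/(22492/7) = 7/22492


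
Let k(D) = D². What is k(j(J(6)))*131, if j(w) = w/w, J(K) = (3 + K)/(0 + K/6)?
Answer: 131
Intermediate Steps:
J(K) = 6*(3 + K)/K (J(K) = (3 + K)/(0 + K*(⅙)) = (3 + K)/(0 + K/6) = (3 + K)/((K/6)) = (3 + K)*(6/K) = 6*(3 + K)/K)
j(w) = 1
k(j(J(6)))*131 = 1²*131 = 1*131 = 131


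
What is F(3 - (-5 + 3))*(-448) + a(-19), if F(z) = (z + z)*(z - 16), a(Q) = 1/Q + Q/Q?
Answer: 936338/19 ≈ 49281.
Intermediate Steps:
a(Q) = 1 + 1/Q (a(Q) = 1/Q + 1 = 1 + 1/Q)
F(z) = 2*z*(-16 + z) (F(z) = (2*z)*(-16 + z) = 2*z*(-16 + z))
F(3 - (-5 + 3))*(-448) + a(-19) = (2*(3 - (-5 + 3))*(-16 + (3 - (-5 + 3))))*(-448) + (1 - 19)/(-19) = (2*(3 - 1*(-2))*(-16 + (3 - 1*(-2))))*(-448) - 1/19*(-18) = (2*(3 + 2)*(-16 + (3 + 2)))*(-448) + 18/19 = (2*5*(-16 + 5))*(-448) + 18/19 = (2*5*(-11))*(-448) + 18/19 = -110*(-448) + 18/19 = 49280 + 18/19 = 936338/19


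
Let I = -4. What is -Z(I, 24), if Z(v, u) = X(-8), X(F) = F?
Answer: 8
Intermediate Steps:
Z(v, u) = -8
-Z(I, 24) = -1*(-8) = 8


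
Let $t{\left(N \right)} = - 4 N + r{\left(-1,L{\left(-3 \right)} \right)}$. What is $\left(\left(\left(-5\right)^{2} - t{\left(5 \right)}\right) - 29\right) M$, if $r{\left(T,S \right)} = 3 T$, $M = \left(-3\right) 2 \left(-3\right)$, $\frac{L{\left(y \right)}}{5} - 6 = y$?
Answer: $342$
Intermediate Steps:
$L{\left(y \right)} = 30 + 5 y$
$M = 18$ ($M = \left(-6\right) \left(-3\right) = 18$)
$t{\left(N \right)} = -3 - 4 N$ ($t{\left(N \right)} = - 4 N + 3 \left(-1\right) = - 4 N - 3 = -3 - 4 N$)
$\left(\left(\left(-5\right)^{2} - t{\left(5 \right)}\right) - 29\right) M = \left(\left(\left(-5\right)^{2} - \left(-3 - 20\right)\right) - 29\right) 18 = \left(\left(25 - \left(-3 - 20\right)\right) - 29\right) 18 = \left(\left(25 - -23\right) - 29\right) 18 = \left(\left(25 + 23\right) - 29\right) 18 = \left(48 - 29\right) 18 = 19 \cdot 18 = 342$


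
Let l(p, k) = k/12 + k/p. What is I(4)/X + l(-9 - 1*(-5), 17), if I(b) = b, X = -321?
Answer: -609/214 ≈ -2.8458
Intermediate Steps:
l(p, k) = k/12 + k/p (l(p, k) = k*(1/12) + k/p = k/12 + k/p)
I(4)/X + l(-9 - 1*(-5), 17) = 4/(-321) + ((1/12)*17 + 17/(-9 - 1*(-5))) = 4*(-1/321) + (17/12 + 17/(-9 + 5)) = -4/321 + (17/12 + 17/(-4)) = -4/321 + (17/12 + 17*(-¼)) = -4/321 + (17/12 - 17/4) = -4/321 - 17/6 = -609/214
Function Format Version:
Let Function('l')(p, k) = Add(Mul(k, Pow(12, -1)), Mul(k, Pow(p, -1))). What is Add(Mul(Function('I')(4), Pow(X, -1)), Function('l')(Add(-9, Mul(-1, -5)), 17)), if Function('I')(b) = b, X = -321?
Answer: Rational(-609, 214) ≈ -2.8458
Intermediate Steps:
Function('l')(p, k) = Add(Mul(Rational(1, 12), k), Mul(k, Pow(p, -1))) (Function('l')(p, k) = Add(Mul(k, Rational(1, 12)), Mul(k, Pow(p, -1))) = Add(Mul(Rational(1, 12), k), Mul(k, Pow(p, -1))))
Add(Mul(Function('I')(4), Pow(X, -1)), Function('l')(Add(-9, Mul(-1, -5)), 17)) = Add(Mul(4, Pow(-321, -1)), Add(Mul(Rational(1, 12), 17), Mul(17, Pow(Add(-9, Mul(-1, -5)), -1)))) = Add(Mul(4, Rational(-1, 321)), Add(Rational(17, 12), Mul(17, Pow(Add(-9, 5), -1)))) = Add(Rational(-4, 321), Add(Rational(17, 12), Mul(17, Pow(-4, -1)))) = Add(Rational(-4, 321), Add(Rational(17, 12), Mul(17, Rational(-1, 4)))) = Add(Rational(-4, 321), Add(Rational(17, 12), Rational(-17, 4))) = Add(Rational(-4, 321), Rational(-17, 6)) = Rational(-609, 214)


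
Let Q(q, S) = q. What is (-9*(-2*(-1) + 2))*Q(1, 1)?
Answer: -36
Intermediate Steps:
(-9*(-2*(-1) + 2))*Q(1, 1) = -9*(-2*(-1) + 2)*1 = -9*(2 + 2)*1 = -9*4*1 = -36*1 = -36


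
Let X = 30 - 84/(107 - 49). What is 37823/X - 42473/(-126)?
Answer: 1070203/644 ≈ 1661.8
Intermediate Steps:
X = 828/29 (X = 30 - 84/58 = 30 - 84*1/58 = 30 - 42/29 = 828/29 ≈ 28.552)
37823/X - 42473/(-126) = 37823/(828/29) - 42473/(-126) = 37823*(29/828) - 42473*(-1/126) = 1096867/828 + 42473/126 = 1070203/644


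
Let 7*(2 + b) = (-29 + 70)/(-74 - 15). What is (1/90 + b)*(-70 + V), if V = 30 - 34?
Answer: 4262659/28035 ≈ 152.05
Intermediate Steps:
V = -4
b = -1287/623 (b = -2 + ((-29 + 70)/(-74 - 15))/7 = -2 + (41/(-89))/7 = -2 + (41*(-1/89))/7 = -2 + (⅐)*(-41/89) = -2 - 41/623 = -1287/623 ≈ -2.0658)
(1/90 + b)*(-70 + V) = (1/90 - 1287/623)*(-70 - 4) = (1/90 - 1287/623)*(-74) = -115207/56070*(-74) = 4262659/28035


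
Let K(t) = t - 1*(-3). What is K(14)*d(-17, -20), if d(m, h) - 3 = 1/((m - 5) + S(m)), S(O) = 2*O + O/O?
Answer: 2788/55 ≈ 50.691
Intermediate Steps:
K(t) = 3 + t (K(t) = t + 3 = 3 + t)
S(O) = 1 + 2*O (S(O) = 2*O + 1 = 1 + 2*O)
d(m, h) = 3 + 1/(-4 + 3*m) (d(m, h) = 3 + 1/((m - 5) + (1 + 2*m)) = 3 + 1/((-5 + m) + (1 + 2*m)) = 3 + 1/(-4 + 3*m))
K(14)*d(-17, -20) = (3 + 14)*((-11 + 9*(-17))/(-4 + 3*(-17))) = 17*((-11 - 153)/(-4 - 51)) = 17*(-164/(-55)) = 17*(-1/55*(-164)) = 17*(164/55) = 2788/55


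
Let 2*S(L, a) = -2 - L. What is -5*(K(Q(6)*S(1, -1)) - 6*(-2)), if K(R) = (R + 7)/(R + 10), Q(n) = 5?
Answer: -59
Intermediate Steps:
S(L, a) = -1 - L/2 (S(L, a) = (-2 - L)/2 = -1 - L/2)
K(R) = (7 + R)/(10 + R)
-5*(K(Q(6)*S(1, -1)) - 6*(-2)) = -5*((7 + 5*(-1 - ½*1))/(10 + 5*(-1 - ½*1)) - 6*(-2)) = -5*((7 + 5*(-1 - ½))/(10 + 5*(-1 - ½)) + 12) = -5*((7 + 5*(-3/2))/(10 + 5*(-3/2)) + 12) = -5*((7 - 15/2)/(10 - 15/2) + 12) = -5*(-½/(5/2) + 12) = -5*((⅖)*(-½) + 12) = -5*(-⅕ + 12) = -5*59/5 = -59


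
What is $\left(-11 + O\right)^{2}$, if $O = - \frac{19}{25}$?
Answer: $\frac{86436}{625} \approx 138.3$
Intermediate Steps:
$O = - \frac{19}{25}$ ($O = \left(-19\right) \frac{1}{25} = - \frac{19}{25} \approx -0.76$)
$\left(-11 + O\right)^{2} = \left(-11 - \frac{19}{25}\right)^{2} = \left(- \frac{294}{25}\right)^{2} = \frac{86436}{625}$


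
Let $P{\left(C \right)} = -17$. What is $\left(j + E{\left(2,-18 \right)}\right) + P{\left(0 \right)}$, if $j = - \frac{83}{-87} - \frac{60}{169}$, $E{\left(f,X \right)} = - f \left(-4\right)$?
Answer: $- \frac{123520}{14703} \approx -8.401$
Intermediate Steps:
$E{\left(f,X \right)} = 4 f$ ($E{\left(f,X \right)} = - \left(-4\right) f = 4 f$)
$j = \frac{8807}{14703}$ ($j = \left(-83\right) \left(- \frac{1}{87}\right) - \frac{60}{169} = \frac{83}{87} - \frac{60}{169} = \frac{8807}{14703} \approx 0.59899$)
$\left(j + E{\left(2,-18 \right)}\right) + P{\left(0 \right)} = \left(\frac{8807}{14703} + 4 \cdot 2\right) - 17 = \left(\frac{8807}{14703} + 8\right) - 17 = \frac{126431}{14703} - 17 = - \frac{123520}{14703}$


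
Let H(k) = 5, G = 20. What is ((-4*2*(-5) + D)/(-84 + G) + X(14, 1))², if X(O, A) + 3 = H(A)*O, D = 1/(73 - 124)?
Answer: 46936789201/10653696 ≈ 4405.7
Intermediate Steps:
D = -1/51 (D = 1/(-51) = -1/51 ≈ -0.019608)
X(O, A) = -3 + 5*O
((-4*2*(-5) + D)/(-84 + G) + X(14, 1))² = ((-4*2*(-5) - 1/51)/(-84 + 20) + (-3 + 5*14))² = ((-8*(-5) - 1/51)/(-64) + (-3 + 70))² = ((40 - 1/51)*(-1/64) + 67)² = ((2039/51)*(-1/64) + 67)² = (-2039/3264 + 67)² = (216649/3264)² = 46936789201/10653696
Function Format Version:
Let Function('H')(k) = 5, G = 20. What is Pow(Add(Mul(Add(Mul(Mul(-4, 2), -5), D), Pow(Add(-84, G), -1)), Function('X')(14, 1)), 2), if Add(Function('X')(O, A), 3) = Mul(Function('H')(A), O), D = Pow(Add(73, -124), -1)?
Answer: Rational(46936789201, 10653696) ≈ 4405.7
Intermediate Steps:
D = Rational(-1, 51) (D = Pow(-51, -1) = Rational(-1, 51) ≈ -0.019608)
Function('X')(O, A) = Add(-3, Mul(5, O))
Pow(Add(Mul(Add(Mul(Mul(-4, 2), -5), D), Pow(Add(-84, G), -1)), Function('X')(14, 1)), 2) = Pow(Add(Mul(Add(Mul(Mul(-4, 2), -5), Rational(-1, 51)), Pow(Add(-84, 20), -1)), Add(-3, Mul(5, 14))), 2) = Pow(Add(Mul(Add(Mul(-8, -5), Rational(-1, 51)), Pow(-64, -1)), Add(-3, 70)), 2) = Pow(Add(Mul(Add(40, Rational(-1, 51)), Rational(-1, 64)), 67), 2) = Pow(Add(Mul(Rational(2039, 51), Rational(-1, 64)), 67), 2) = Pow(Add(Rational(-2039, 3264), 67), 2) = Pow(Rational(216649, 3264), 2) = Rational(46936789201, 10653696)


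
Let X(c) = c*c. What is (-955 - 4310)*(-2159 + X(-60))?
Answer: -7586865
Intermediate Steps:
X(c) = c²
(-955 - 4310)*(-2159 + X(-60)) = (-955 - 4310)*(-2159 + (-60)²) = -5265*(-2159 + 3600) = -5265*1441 = -7586865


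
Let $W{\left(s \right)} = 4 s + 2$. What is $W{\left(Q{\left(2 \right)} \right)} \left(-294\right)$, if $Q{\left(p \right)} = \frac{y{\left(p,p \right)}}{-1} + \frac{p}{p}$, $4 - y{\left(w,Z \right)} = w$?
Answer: $588$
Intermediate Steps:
$y{\left(w,Z \right)} = 4 - w$
$Q{\left(p \right)} = -3 + p$ ($Q{\left(p \right)} = \frac{4 - p}{-1} + \frac{p}{p} = \left(4 - p\right) \left(-1\right) + 1 = \left(-4 + p\right) + 1 = -3 + p$)
$W{\left(s \right)} = 2 + 4 s$
$W{\left(Q{\left(2 \right)} \right)} \left(-294\right) = \left(2 + 4 \left(-3 + 2\right)\right) \left(-294\right) = \left(2 + 4 \left(-1\right)\right) \left(-294\right) = \left(2 - 4\right) \left(-294\right) = \left(-2\right) \left(-294\right) = 588$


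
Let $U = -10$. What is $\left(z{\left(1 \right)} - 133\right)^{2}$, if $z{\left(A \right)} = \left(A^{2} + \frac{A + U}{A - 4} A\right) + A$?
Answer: $16384$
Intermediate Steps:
$z{\left(A \right)} = A + A^{2} + \frac{A \left(-10 + A\right)}{-4 + A}$ ($z{\left(A \right)} = \left(A^{2} + \frac{A - 10}{A - 4} A\right) + A = \left(A^{2} + \frac{-10 + A}{-4 + A} A\right) + A = \left(A^{2} + \frac{A \left(-10 + A\right)}{-4 + A}\right) + A = A + A^{2} + \frac{A \left(-10 + A\right)}{-4 + A}$)
$\left(z{\left(1 \right)} - 133\right)^{2} = \left(1 \frac{1}{-4 + 1} \left(-14 + 1^{2} - 2\right) - 133\right)^{2} = \left(1 \frac{1}{-3} \left(-14 + 1 - 2\right) - 133\right)^{2} = \left(1 \left(- \frac{1}{3}\right) \left(-15\right) - 133\right)^{2} = \left(5 - 133\right)^{2} = \left(-128\right)^{2} = 16384$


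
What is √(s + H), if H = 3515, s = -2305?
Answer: 11*√10 ≈ 34.785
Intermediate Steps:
√(s + H) = √(-2305 + 3515) = √1210 = 11*√10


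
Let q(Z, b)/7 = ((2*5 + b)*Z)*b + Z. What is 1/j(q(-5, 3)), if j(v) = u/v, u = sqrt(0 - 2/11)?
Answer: 700*I*sqrt(22) ≈ 3283.3*I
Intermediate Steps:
q(Z, b) = 7*Z + 7*Z*b*(10 + b) (q(Z, b) = 7*(((2*5 + b)*Z)*b + Z) = 7*(((10 + b)*Z)*b + Z) = 7*((Z*(10 + b))*b + Z) = 7*(Z*b*(10 + b) + Z) = 7*(Z + Z*b*(10 + b)) = 7*Z + 7*Z*b*(10 + b))
u = I*sqrt(22)/11 (u = sqrt(0 - 2*1/11) = sqrt(0 - 2/11) = sqrt(-2/11) = I*sqrt(22)/11 ≈ 0.4264*I)
j(v) = I*sqrt(22)/(11*v) (j(v) = (I*sqrt(22)/11)/v = I*sqrt(22)/(11*v))
1/j(q(-5, 3)) = 1/(I*sqrt(22)/(11*((7*(-5)*(1 + 3**2 + 10*3))))) = 1/(I*sqrt(22)/(11*((7*(-5)*(1 + 9 + 30))))) = 1/(I*sqrt(22)/(11*((7*(-5)*40)))) = 1/((1/11)*I*sqrt(22)/(-1400)) = 1/((1/11)*I*sqrt(22)*(-1/1400)) = 1/(-I*sqrt(22)/15400) = 700*I*sqrt(22)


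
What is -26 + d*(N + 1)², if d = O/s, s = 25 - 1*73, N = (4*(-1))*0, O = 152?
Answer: -175/6 ≈ -29.167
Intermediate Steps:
N = 0 (N = -4*0 = 0)
s = -48 (s = 25 - 73 = -48)
d = -19/6 (d = 152/(-48) = 152*(-1/48) = -19/6 ≈ -3.1667)
-26 + d*(N + 1)² = -26 - 19*(0 + 1)²/6 = -26 - 19/6*1² = -26 - 19/6*1 = -26 - 19/6 = -175/6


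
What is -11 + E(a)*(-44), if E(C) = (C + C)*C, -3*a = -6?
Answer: -363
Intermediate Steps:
a = 2 (a = -⅓*(-6) = 2)
E(C) = 2*C² (E(C) = (2*C)*C = 2*C²)
-11 + E(a)*(-44) = -11 + (2*2²)*(-44) = -11 + (2*4)*(-44) = -11 + 8*(-44) = -11 - 352 = -363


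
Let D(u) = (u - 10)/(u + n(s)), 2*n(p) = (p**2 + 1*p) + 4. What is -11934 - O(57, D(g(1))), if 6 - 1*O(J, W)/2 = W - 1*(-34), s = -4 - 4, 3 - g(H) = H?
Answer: -23757/2 ≈ -11879.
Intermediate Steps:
g(H) = 3 - H
s = -8
n(p) = 2 + p/2 + p**2/2 (n(p) = ((p**2 + 1*p) + 4)/2 = ((p**2 + p) + 4)/2 = ((p + p**2) + 4)/2 = (4 + p + p**2)/2 = 2 + p/2 + p**2/2)
D(u) = (-10 + u)/(30 + u) (D(u) = (u - 10)/(u + (2 + (1/2)*(-8) + (1/2)*(-8)**2)) = (-10 + u)/(u + (2 - 4 + (1/2)*64)) = (-10 + u)/(u + (2 - 4 + 32)) = (-10 + u)/(u + 30) = (-10 + u)/(30 + u))
O(J, W) = -56 - 2*W (O(J, W) = 12 - 2*(W - 1*(-34)) = 12 - 2*(W + 34) = 12 - 2*(34 + W) = 12 + (-68 - 2*W) = -56 - 2*W)
-11934 - O(57, D(g(1))) = -11934 - (-56 - 2*(-10 + (3 - 1*1))/(30 + (3 - 1*1))) = -11934 - (-56 - 2*(-10 + (3 - 1))/(30 + (3 - 1))) = -11934 - (-56 - 2*(-10 + 2)/(30 + 2)) = -11934 - (-56 - 2*(-8)/32) = -11934 - (-56 - (-8)/16) = -11934 - (-56 - 2*(-1/4)) = -11934 - (-56 + 1/2) = -11934 - 1*(-111/2) = -11934 + 111/2 = -23757/2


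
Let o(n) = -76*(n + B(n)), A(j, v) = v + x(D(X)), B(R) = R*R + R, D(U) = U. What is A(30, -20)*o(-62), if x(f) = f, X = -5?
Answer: 7068000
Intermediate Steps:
B(R) = R + R**2 (B(R) = R**2 + R = R + R**2)
A(j, v) = -5 + v (A(j, v) = v - 5 = -5 + v)
o(n) = -76*n - 76*n*(1 + n) (o(n) = -76*(n + n*(1 + n)) = -76*n - 76*n*(1 + n))
A(30, -20)*o(-62) = (-5 - 20)*(76*(-62)*(-2 - 1*(-62))) = -1900*(-62)*(-2 + 62) = -1900*(-62)*60 = -25*(-282720) = 7068000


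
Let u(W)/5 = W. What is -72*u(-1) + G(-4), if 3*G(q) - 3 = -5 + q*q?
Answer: 1094/3 ≈ 364.67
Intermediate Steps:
u(W) = 5*W
G(q) = -⅔ + q²/3 (G(q) = 1 + (-5 + q*q)/3 = 1 + (-5 + q²)/3 = 1 + (-5/3 + q²/3) = -⅔ + q²/3)
-72*u(-1) + G(-4) = -360*(-1) + (-⅔ + (⅓)*(-4)²) = -72*(-5) + (-⅔ + (⅓)*16) = 360 + (-⅔ + 16/3) = 360 + 14/3 = 1094/3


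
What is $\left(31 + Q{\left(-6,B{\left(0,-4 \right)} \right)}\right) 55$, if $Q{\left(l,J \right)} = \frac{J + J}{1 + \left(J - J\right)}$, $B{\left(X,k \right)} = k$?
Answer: $1265$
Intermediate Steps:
$Q{\left(l,J \right)} = 2 J$ ($Q{\left(l,J \right)} = \frac{2 J}{1 + 0} = \frac{2 J}{1} = 2 J 1 = 2 J$)
$\left(31 + Q{\left(-6,B{\left(0,-4 \right)} \right)}\right) 55 = \left(31 + 2 \left(-4\right)\right) 55 = \left(31 - 8\right) 55 = 23 \cdot 55 = 1265$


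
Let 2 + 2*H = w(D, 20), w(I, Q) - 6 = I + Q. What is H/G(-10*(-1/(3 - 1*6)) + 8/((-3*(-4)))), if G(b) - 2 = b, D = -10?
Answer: -21/2 ≈ -10.500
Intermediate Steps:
w(I, Q) = 6 + I + Q (w(I, Q) = 6 + (I + Q) = 6 + I + Q)
G(b) = 2 + b
H = 7 (H = -1 + (6 - 10 + 20)/2 = -1 + (½)*16 = -1 + 8 = 7)
H/G(-10*(-1/(3 - 1*6)) + 8/((-3*(-4)))) = 7/(2 + (-10*(-1/(3 - 1*6)) + 8/((-3*(-4))))) = 7/(2 + (-10*(-1/(3 - 6)) + 8/12)) = 7/(2 + (-10/((-1*(-3))) + 8*(1/12))) = 7/(2 + (-10/3 + ⅔)) = 7/(2 - 8/3) = 7/(-⅔) = 7*(-3/2) = -21/2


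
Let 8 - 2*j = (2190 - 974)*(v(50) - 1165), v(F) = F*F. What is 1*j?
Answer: -811676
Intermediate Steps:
v(F) = F²
j = -811676 (j = 4 - (2190 - 974)*(50² - 1165)/2 = 4 - 608*(2500 - 1165) = 4 - 608*1335 = 4 - ½*1623360 = 4 - 811680 = -811676)
1*j = 1*(-811676) = -811676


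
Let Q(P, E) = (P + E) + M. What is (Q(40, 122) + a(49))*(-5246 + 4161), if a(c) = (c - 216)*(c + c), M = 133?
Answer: 17437035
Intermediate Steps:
Q(P, E) = 133 + E + P (Q(P, E) = (P + E) + 133 = (E + P) + 133 = 133 + E + P)
a(c) = 2*c*(-216 + c) (a(c) = (-216 + c)*(2*c) = 2*c*(-216 + c))
(Q(40, 122) + a(49))*(-5246 + 4161) = ((133 + 122 + 40) + 2*49*(-216 + 49))*(-5246 + 4161) = (295 + 2*49*(-167))*(-1085) = (295 - 16366)*(-1085) = -16071*(-1085) = 17437035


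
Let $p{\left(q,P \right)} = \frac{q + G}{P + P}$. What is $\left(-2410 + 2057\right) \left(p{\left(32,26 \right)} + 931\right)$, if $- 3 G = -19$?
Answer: $- \frac{51308903}{156} \approx -3.289 \cdot 10^{5}$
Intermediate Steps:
$G = \frac{19}{3}$ ($G = \left(- \frac{1}{3}\right) \left(-19\right) = \frac{19}{3} \approx 6.3333$)
$p{\left(q,P \right)} = \frac{\frac{19}{3} + q}{2 P}$ ($p{\left(q,P \right)} = \frac{q + \frac{19}{3}}{P + P} = \frac{\frac{19}{3} + q}{2 P}$)
$\left(-2410 + 2057\right) \left(p{\left(32,26 \right)} + 931\right) = \left(-2410 + 2057\right) \left(\frac{19 + 3 \cdot 32}{6 \cdot 26} + 931\right) = - 353 \left(\frac{1}{6} \cdot \frac{1}{26} \left(19 + 96\right) + 931\right) = - 353 \left(\frac{1}{6} \cdot \frac{1}{26} \cdot 115 + 931\right) = - 353 \left(\frac{115}{156} + 931\right) = \left(-353\right) \frac{145351}{156} = - \frac{51308903}{156}$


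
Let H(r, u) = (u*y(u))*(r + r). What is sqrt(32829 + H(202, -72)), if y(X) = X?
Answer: sqrt(2127165) ≈ 1458.5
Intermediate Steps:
H(r, u) = 2*r*u**2 (H(r, u) = (u*u)*(r + r) = u**2*(2*r) = 2*r*u**2)
sqrt(32829 + H(202, -72)) = sqrt(32829 + 2*202*(-72)**2) = sqrt(32829 + 2*202*5184) = sqrt(32829 + 2094336) = sqrt(2127165)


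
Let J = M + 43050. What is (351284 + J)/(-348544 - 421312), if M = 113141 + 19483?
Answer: -263479/384928 ≈ -0.68449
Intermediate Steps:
M = 132624
J = 175674 (J = 132624 + 43050 = 175674)
(351284 + J)/(-348544 - 421312) = (351284 + 175674)/(-348544 - 421312) = 526958/(-769856) = 526958*(-1/769856) = -263479/384928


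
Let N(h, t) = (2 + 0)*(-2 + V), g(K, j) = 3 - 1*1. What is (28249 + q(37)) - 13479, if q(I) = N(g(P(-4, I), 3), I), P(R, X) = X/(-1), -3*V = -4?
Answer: 44306/3 ≈ 14769.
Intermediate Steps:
V = 4/3 (V = -1/3*(-4) = 4/3 ≈ 1.3333)
P(R, X) = -X (P(R, X) = X*(-1) = -X)
g(K, j) = 2 (g(K, j) = 3 - 1 = 2)
N(h, t) = -4/3 (N(h, t) = (2 + 0)*(-2 + 4/3) = 2*(-2/3) = -4/3)
q(I) = -4/3
(28249 + q(37)) - 13479 = (28249 - 4/3) - 13479 = 84743/3 - 13479 = 44306/3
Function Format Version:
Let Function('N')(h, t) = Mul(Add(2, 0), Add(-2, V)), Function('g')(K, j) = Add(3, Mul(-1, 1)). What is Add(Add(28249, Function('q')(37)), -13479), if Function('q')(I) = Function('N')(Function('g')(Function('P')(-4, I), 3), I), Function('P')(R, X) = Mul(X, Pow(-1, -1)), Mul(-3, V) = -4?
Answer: Rational(44306, 3) ≈ 14769.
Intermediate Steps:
V = Rational(4, 3) (V = Mul(Rational(-1, 3), -4) = Rational(4, 3) ≈ 1.3333)
Function('P')(R, X) = Mul(-1, X) (Function('P')(R, X) = Mul(X, -1) = Mul(-1, X))
Function('g')(K, j) = 2 (Function('g')(K, j) = Add(3, -1) = 2)
Function('N')(h, t) = Rational(-4, 3) (Function('N')(h, t) = Mul(Add(2, 0), Add(-2, Rational(4, 3))) = Mul(2, Rational(-2, 3)) = Rational(-4, 3))
Function('q')(I) = Rational(-4, 3)
Add(Add(28249, Function('q')(37)), -13479) = Add(Add(28249, Rational(-4, 3)), -13479) = Add(Rational(84743, 3), -13479) = Rational(44306, 3)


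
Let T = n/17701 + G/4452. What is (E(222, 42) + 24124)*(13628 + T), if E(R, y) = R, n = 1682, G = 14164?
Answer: 934026228242938/2814459 ≈ 3.3187e+8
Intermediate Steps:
T = 64551307/19701213 (T = 1682/17701 + 14164/4452 = 1682*(1/17701) + 14164*(1/4452) = 1682/17701 + 3541/1113 = 64551307/19701213 ≈ 3.2765)
(E(222, 42) + 24124)*(13628 + T) = (222 + 24124)*(13628 + 64551307/19701213) = 24346*(268552682071/19701213) = 934026228242938/2814459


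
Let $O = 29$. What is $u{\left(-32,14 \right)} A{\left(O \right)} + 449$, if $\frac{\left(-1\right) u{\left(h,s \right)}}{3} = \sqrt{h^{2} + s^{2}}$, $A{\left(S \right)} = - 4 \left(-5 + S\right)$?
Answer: $449 + 576 \sqrt{305} \approx 10508.0$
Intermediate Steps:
$A{\left(S \right)} = 20 - 4 S$
$u{\left(h,s \right)} = - 3 \sqrt{h^{2} + s^{2}}$
$u{\left(-32,14 \right)} A{\left(O \right)} + 449 = - 3 \sqrt{\left(-32\right)^{2} + 14^{2}} \left(20 - 116\right) + 449 = - 3 \sqrt{1024 + 196} \left(20 - 116\right) + 449 = - 3 \sqrt{1220} \left(-96\right) + 449 = - 3 \cdot 2 \sqrt{305} \left(-96\right) + 449 = - 6 \sqrt{305} \left(-96\right) + 449 = 576 \sqrt{305} + 449 = 449 + 576 \sqrt{305}$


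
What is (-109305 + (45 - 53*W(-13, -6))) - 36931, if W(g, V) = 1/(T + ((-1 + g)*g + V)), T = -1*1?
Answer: -25583478/175 ≈ -1.4619e+5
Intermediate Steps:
T = -1
W(g, V) = 1/(-1 + V + g*(-1 + g)) (W(g, V) = 1/(-1 + ((-1 + g)*g + V)) = 1/(-1 + (g*(-1 + g) + V)) = 1/(-1 + (V + g*(-1 + g))) = 1/(-1 + V + g*(-1 + g)))
(-109305 + (45 - 53*W(-13, -6))) - 36931 = (-109305 + (45 - 53/(-1 - 6 + (-13)**2 - 1*(-13)))) - 36931 = (-109305 + (45 - 53/(-1 - 6 + 169 + 13))) - 36931 = (-109305 + (45 - 53/175)) - 36931 = (-109305 + 7822/175) - 36931 = -19120553/175 - 36931 = -25583478/175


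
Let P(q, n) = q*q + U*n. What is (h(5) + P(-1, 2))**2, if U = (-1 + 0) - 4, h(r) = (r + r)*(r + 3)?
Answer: 5041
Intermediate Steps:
h(r) = 2*r*(3 + r) (h(r) = (2*r)*(3 + r) = 2*r*(3 + r))
U = -5 (U = -1 - 4 = -5)
P(q, n) = q**2 - 5*n (P(q, n) = q*q - 5*n = q**2 - 5*n)
(h(5) + P(-1, 2))**2 = (2*5*(3 + 5) + ((-1)**2 - 5*2))**2 = (2*5*8 + (1 - 10))**2 = (80 - 9)**2 = 71**2 = 5041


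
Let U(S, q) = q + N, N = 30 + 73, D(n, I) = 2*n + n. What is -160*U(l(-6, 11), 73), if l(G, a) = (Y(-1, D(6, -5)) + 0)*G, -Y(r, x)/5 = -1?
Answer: -28160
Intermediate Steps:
D(n, I) = 3*n
N = 103
Y(r, x) = 5 (Y(r, x) = -5*(-1) = 5)
l(G, a) = 5*G (l(G, a) = (5 + 0)*G = 5*G)
U(S, q) = 103 + q (U(S, q) = q + 103 = 103 + q)
-160*U(l(-6, 11), 73) = -160*(103 + 73) = -160*176 = -28160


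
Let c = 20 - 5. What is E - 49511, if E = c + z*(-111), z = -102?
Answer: -38174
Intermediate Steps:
c = 15
E = 11337 (E = 15 - 102*(-111) = 15 + 11322 = 11337)
E - 49511 = 11337 - 49511 = -38174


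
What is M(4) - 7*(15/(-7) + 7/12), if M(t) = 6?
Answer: 203/12 ≈ 16.917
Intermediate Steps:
M(4) - 7*(15/(-7) + 7/12) = 6 - 7*(15/(-7) + 7/12) = 6 - 7*(15*(-1/7) + 7*(1/12)) = 6 - 7*(-15/7 + 7/12) = 6 - 7*(-131/84) = 6 + 131/12 = 203/12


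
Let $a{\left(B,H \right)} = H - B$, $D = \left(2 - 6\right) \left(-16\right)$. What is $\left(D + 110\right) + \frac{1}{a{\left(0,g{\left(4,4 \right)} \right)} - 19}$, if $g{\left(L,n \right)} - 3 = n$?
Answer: $\frac{2087}{12} \approx 173.92$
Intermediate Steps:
$D = 64$ ($D = \left(2 - 6\right) \left(-16\right) = \left(-4\right) \left(-16\right) = 64$)
$g{\left(L,n \right)} = 3 + n$
$\left(D + 110\right) + \frac{1}{a{\left(0,g{\left(4,4 \right)} \right)} - 19} = \left(64 + 110\right) + \frac{1}{\left(\left(3 + 4\right) - 0\right) - 19} = 174 + \frac{1}{\left(7 + 0\right) - 19} = 174 + \frac{1}{7 - 19} = 174 + \frac{1}{-12} = 174 - \frac{1}{12} = \frac{2087}{12}$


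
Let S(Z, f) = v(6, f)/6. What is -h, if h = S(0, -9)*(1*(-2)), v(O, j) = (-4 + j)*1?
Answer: -13/3 ≈ -4.3333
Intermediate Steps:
v(O, j) = -4 + j
S(Z, f) = -⅔ + f/6 (S(Z, f) = (-4 + f)/6 = (-4 + f)*(⅙) = -⅔ + f/6)
h = 13/3 (h = (-⅔ + (⅙)*(-9))*(1*(-2)) = (-⅔ - 3/2)*(-2) = -13/6*(-2) = 13/3 ≈ 4.3333)
-h = -1*13/3 = -13/3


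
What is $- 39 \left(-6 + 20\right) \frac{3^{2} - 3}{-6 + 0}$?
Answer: $546$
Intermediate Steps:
$- 39 \left(-6 + 20\right) \frac{3^{2} - 3}{-6 + 0} = \left(-39\right) 14 \frac{9 - 3}{-6} = - 546 \cdot 6 \left(- \frac{1}{6}\right) = \left(-546\right) \left(-1\right) = 546$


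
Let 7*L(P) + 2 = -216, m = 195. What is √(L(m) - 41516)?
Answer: I*√2035810/7 ≈ 203.83*I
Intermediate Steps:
L(P) = -218/7 (L(P) = -2/7 + (⅐)*(-216) = -2/7 - 216/7 = -218/7)
√(L(m) - 41516) = √(-218/7 - 41516) = √(-290830/7) = I*√2035810/7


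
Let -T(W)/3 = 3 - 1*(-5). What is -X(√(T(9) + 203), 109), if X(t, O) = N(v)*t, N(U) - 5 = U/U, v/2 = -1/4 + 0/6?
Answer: -6*√179 ≈ -80.275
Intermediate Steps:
T(W) = -24 (T(W) = -3*(3 - 1*(-5)) = -3*(3 + 5) = -3*8 = -24)
v = -½ (v = 2*(-1/4 + 0/6) = 2*(-1*¼ + 0*(⅙)) = 2*(-¼ + 0) = 2*(-¼) = -½ ≈ -0.50000)
N(U) = 6 (N(U) = 5 + U/U = 5 + 1 = 6)
X(t, O) = 6*t
-X(√(T(9) + 203), 109) = -6*√(-24 + 203) = -6*√179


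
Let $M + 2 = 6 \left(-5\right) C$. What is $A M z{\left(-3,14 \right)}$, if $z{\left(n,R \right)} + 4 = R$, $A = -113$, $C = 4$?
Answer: $137860$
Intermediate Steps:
$z{\left(n,R \right)} = -4 + R$
$M = -122$ ($M = -2 + 6 \left(-5\right) 4 = -2 - 120 = -122$)
$A M z{\left(-3,14 \right)} = \left(-113\right) \left(-122\right) \left(-4 + 14\right) = 13786 \cdot 10 = 137860$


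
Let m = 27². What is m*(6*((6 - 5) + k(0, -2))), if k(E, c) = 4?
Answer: 21870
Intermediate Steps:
m = 729
m*(6*((6 - 5) + k(0, -2))) = 729*(6*((6 - 5) + 4)) = 729*(6*(1 + 4)) = 729*(6*5) = 729*30 = 21870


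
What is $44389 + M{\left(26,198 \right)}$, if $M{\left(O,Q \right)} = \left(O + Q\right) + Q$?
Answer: $44811$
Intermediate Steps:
$M{\left(O,Q \right)} = O + 2 Q$
$44389 + M{\left(26,198 \right)} = 44389 + \left(26 + 2 \cdot 198\right) = 44389 + \left(26 + 396\right) = 44389 + 422 = 44811$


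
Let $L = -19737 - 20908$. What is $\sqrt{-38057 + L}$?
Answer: $i \sqrt{78702} \approx 280.54 i$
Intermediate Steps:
$L = -40645$ ($L = -19737 - 20908 = -40645$)
$\sqrt{-38057 + L} = \sqrt{-38057 - 40645} = \sqrt{-78702} = i \sqrt{78702}$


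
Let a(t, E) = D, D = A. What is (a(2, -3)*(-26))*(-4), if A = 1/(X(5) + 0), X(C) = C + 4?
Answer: 104/9 ≈ 11.556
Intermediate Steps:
X(C) = 4 + C
A = 1/9 (A = 1/((4 + 5) + 0) = 1/(9 + 0) = 1/9 ≈ 0.11111)
D = 1/9 ≈ 0.11111
a(t, E) = 1/9
(a(2, -3)*(-26))*(-4) = ((1/9)*(-26))*(-4) = -26/9*(-4) = 104/9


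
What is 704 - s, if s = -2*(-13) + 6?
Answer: 672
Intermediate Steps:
s = 32 (s = 26 + 6 = 32)
704 - s = 704 - 1*32 = 704 - 32 = 672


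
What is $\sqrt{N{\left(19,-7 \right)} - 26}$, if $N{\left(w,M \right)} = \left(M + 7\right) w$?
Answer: $i \sqrt{26} \approx 5.099 i$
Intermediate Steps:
$N{\left(w,M \right)} = w \left(7 + M\right)$ ($N{\left(w,M \right)} = \left(7 + M\right) w = w \left(7 + M\right)$)
$\sqrt{N{\left(19,-7 \right)} - 26} = \sqrt{19 \left(7 - 7\right) - 26} = \sqrt{19 \cdot 0 - 26} = \sqrt{0 - 26} = \sqrt{-26} = i \sqrt{26}$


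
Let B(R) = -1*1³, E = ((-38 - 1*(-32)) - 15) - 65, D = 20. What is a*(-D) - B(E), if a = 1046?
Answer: -20919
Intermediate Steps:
E = -86 (E = ((-38 + 32) - 15) - 65 = (-6 - 15) - 65 = -21 - 65 = -86)
B(R) = -1 (B(R) = -1*1 = -1)
a*(-D) - B(E) = 1046*(-1*20) - 1*(-1) = 1046*(-20) + 1 = -20920 + 1 = -20919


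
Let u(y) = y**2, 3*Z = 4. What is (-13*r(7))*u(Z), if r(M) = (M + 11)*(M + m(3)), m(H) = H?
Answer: -4160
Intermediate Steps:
Z = 4/3 (Z = (1/3)*4 = 4/3 ≈ 1.3333)
r(M) = (3 + M)*(11 + M) (r(M) = (M + 11)*(M + 3) = (11 + M)*(3 + M) = (3 + M)*(11 + M))
(-13*r(7))*u(Z) = (-13*(33 + 7**2 + 14*7))*(4/3)**2 = -13*(33 + 49 + 98)*(16/9) = -13*180*(16/9) = -2340*16/9 = -4160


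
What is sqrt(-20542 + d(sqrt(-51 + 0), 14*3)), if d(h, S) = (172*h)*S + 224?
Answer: sqrt(-20318 + 7224*I*sqrt(51)) ≈ 132.53 + 194.63*I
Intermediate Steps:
d(h, S) = 224 + 172*S*h (d(h, S) = 172*S*h + 224 = 224 + 172*S*h)
sqrt(-20542 + d(sqrt(-51 + 0), 14*3)) = sqrt(-20542 + (224 + 172*(14*3)*sqrt(-51 + 0))) = sqrt(-20542 + (224 + 172*42*sqrt(-51))) = sqrt(-20542 + (224 + 172*42*(I*sqrt(51)))) = sqrt(-20542 + (224 + 7224*I*sqrt(51))) = sqrt(-20318 + 7224*I*sqrt(51))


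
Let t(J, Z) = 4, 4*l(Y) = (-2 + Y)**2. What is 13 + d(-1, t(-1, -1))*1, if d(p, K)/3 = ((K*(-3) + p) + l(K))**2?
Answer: 445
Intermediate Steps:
l(Y) = (-2 + Y)**2/4
d(p, K) = 3*(p - 3*K + (-2 + K)**2/4)**2 (d(p, K) = 3*((K*(-3) + p) + (-2 + K)**2/4)**2 = 3*((-3*K + p) + (-2 + K)**2/4)**2 = 3*((p - 3*K) + (-2 + K)**2/4)**2 = 3*(p - 3*K + (-2 + K)**2/4)**2)
13 + d(-1, t(-1, -1))*1 = 13 + (3*((-2 + 4)**2 - 12*4 + 4*(-1))**2/16)*1 = 13 + (3*(2**2 - 48 - 4)**2/16)*1 = 13 + (3*(4 - 48 - 4)**2/16)*1 = 13 + ((3/16)*(-48)**2)*1 = 13 + ((3/16)*2304)*1 = 13 + 432*1 = 13 + 432 = 445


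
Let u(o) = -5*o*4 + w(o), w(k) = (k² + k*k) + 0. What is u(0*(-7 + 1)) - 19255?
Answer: -19255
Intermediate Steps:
w(k) = 2*k² (w(k) = (k² + k²) + 0 = 2*k² + 0 = 2*k²)
u(o) = -20*o + 2*o² (u(o) = -5*o*4 + 2*o² = -20*o + 2*o²)
u(0*(-7 + 1)) - 19255 = 2*(0*(-7 + 1))*(-10 + 0*(-7 + 1)) - 19255 = 2*(0*(-6))*(-10 + 0*(-6)) - 19255 = 2*0*(-10 + 0) - 19255 = 2*0*(-10) - 19255 = 0 - 19255 = -19255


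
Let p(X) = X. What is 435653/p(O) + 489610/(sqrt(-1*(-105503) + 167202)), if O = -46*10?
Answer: -435653/460 + 97922*sqrt(272705)/54541 ≈ -9.5017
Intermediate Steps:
O = -460
435653/p(O) + 489610/(sqrt(-1*(-105503) + 167202)) = 435653/(-460) + 489610/(sqrt(-1*(-105503) + 167202)) = 435653*(-1/460) + 489610/(sqrt(105503 + 167202)) = -435653/460 + 489610/(sqrt(272705)) = -435653/460 + 489610*(sqrt(272705)/272705) = -435653/460 + 97922*sqrt(272705)/54541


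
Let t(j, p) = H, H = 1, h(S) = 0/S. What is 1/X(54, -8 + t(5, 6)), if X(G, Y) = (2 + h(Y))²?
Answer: ¼ ≈ 0.25000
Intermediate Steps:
h(S) = 0
t(j, p) = 1
X(G, Y) = 4 (X(G, Y) = (2 + 0)² = 2² = 4)
1/X(54, -8 + t(5, 6)) = 1/4 = ¼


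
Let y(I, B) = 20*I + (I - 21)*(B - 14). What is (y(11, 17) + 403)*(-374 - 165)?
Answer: -319627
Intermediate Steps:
y(I, B) = 20*I + (-21 + I)*(-14 + B)
(y(11, 17) + 403)*(-374 - 165) = ((294 - 21*17 + 6*11 + 17*11) + 403)*(-374 - 165) = ((294 - 357 + 66 + 187) + 403)*(-539) = (190 + 403)*(-539) = 593*(-539) = -319627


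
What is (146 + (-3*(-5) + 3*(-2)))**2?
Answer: 24025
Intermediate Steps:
(146 + (-3*(-5) + 3*(-2)))**2 = (146 + (15 - 6))**2 = (146 + 9)**2 = 155**2 = 24025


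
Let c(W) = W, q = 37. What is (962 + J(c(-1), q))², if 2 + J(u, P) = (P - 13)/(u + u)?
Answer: 898704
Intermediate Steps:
J(u, P) = -2 + (-13 + P)/(2*u) (J(u, P) = -2 + (P - 13)/(u + u) = -2 + (-13 + P)/((2*u)) = -2 + (-13 + P)*(1/(2*u)) = -2 + (-13 + P)/(2*u))
(962 + J(c(-1), q))² = (962 + (½)*(-13 + 37 - 4*(-1))/(-1))² = (962 + (½)*(-1)*(-13 + 37 + 4))² = (962 + (½)*(-1)*28)² = (962 - 14)² = 948² = 898704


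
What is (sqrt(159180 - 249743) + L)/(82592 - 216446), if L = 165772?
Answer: -82886/66927 - I*sqrt(90563)/133854 ≈ -1.2385 - 0.0022482*I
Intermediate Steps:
(sqrt(159180 - 249743) + L)/(82592 - 216446) = (sqrt(159180 - 249743) + 165772)/(82592 - 216446) = (sqrt(-90563) + 165772)/(-133854) = (I*sqrt(90563) + 165772)*(-1/133854) = (165772 + I*sqrt(90563))*(-1/133854) = -82886/66927 - I*sqrt(90563)/133854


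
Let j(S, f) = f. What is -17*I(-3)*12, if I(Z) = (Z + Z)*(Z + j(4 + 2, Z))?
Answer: -7344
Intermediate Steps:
I(Z) = 4*Z**2 (I(Z) = (Z + Z)*(Z + Z) = (2*Z)*(2*Z) = 4*Z**2)
-17*I(-3)*12 = -68*(-3)**2*12 = -68*9*12 = -17*36*12 = -612*12 = -7344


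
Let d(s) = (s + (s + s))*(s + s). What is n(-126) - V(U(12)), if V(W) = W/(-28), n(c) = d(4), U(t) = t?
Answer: 675/7 ≈ 96.429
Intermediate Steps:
d(s) = 6*s² (d(s) = (s + 2*s)*(2*s) = (3*s)*(2*s) = 6*s²)
n(c) = 96 (n(c) = 6*4² = 6*16 = 96)
V(W) = -W/28 (V(W) = W*(-1/28) = -W/28)
n(-126) - V(U(12)) = 96 - (-1)*12/28 = 96 - 1*(-3/7) = 96 + 3/7 = 675/7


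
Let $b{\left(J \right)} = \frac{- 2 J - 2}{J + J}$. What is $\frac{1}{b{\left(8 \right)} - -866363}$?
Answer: $\frac{8}{6930895} \approx 1.1543 \cdot 10^{-6}$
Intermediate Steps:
$b{\left(J \right)} = \frac{-2 - 2 J}{2 J}$
$\frac{1}{b{\left(8 \right)} - -866363} = \frac{1}{\frac{-1 - 8}{8} - -866363} = \frac{1}{\frac{-1 - 8}{8} + 866363} = \frac{1}{\frac{1}{8} \left(-9\right) + 866363} = \frac{1}{- \frac{9}{8} + 866363} = \frac{1}{\frac{6930895}{8}} = \frac{8}{6930895}$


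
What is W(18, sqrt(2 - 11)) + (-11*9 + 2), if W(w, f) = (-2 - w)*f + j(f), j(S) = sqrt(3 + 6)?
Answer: -94 - 60*I ≈ -94.0 - 60.0*I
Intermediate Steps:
j(S) = 3 (j(S) = sqrt(9) = 3)
W(w, f) = 3 + f*(-2 - w) (W(w, f) = (-2 - w)*f + 3 = f*(-2 - w) + 3 = 3 + f*(-2 - w))
W(18, sqrt(2 - 11)) + (-11*9 + 2) = (3 - 2*sqrt(2 - 11) - 1*sqrt(2 - 11)*18) + (-11*9 + 2) = (3 - 6*I - 1*sqrt(-9)*18) + (-99 + 2) = (3 - 6*I - 1*3*I*18) - 97 = (3 - 6*I - 54*I) - 97 = (3 - 60*I) - 97 = -94 - 60*I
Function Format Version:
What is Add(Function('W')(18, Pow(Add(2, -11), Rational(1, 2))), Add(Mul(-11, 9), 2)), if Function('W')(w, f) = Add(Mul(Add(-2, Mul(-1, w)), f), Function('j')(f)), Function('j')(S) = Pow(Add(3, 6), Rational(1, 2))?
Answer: Add(-94, Mul(-60, I)) ≈ Add(-94.000, Mul(-60.000, I))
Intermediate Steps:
Function('j')(S) = 3 (Function('j')(S) = Pow(9, Rational(1, 2)) = 3)
Function('W')(w, f) = Add(3, Mul(f, Add(-2, Mul(-1, w)))) (Function('W')(w, f) = Add(Mul(Add(-2, Mul(-1, w)), f), 3) = Add(Mul(f, Add(-2, Mul(-1, w))), 3) = Add(3, Mul(f, Add(-2, Mul(-1, w)))))
Add(Function('W')(18, Pow(Add(2, -11), Rational(1, 2))), Add(Mul(-11, 9), 2)) = Add(Add(3, Mul(-2, Pow(Add(2, -11), Rational(1, 2))), Mul(-1, Pow(Add(2, -11), Rational(1, 2)), 18)), Add(Mul(-11, 9), 2)) = Add(Add(3, Mul(-2, Pow(-9, Rational(1, 2))), Mul(-1, Pow(-9, Rational(1, 2)), 18)), Add(-99, 2)) = Add(Add(3, Mul(-2, Mul(3, I)), Mul(-1, Mul(3, I), 18)), -97) = Add(Add(3, Mul(-6, I), Mul(-54, I)), -97) = Add(Add(3, Mul(-60, I)), -97) = Add(-94, Mul(-60, I))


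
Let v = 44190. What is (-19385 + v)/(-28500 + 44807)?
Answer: 24805/16307 ≈ 1.5211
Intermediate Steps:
(-19385 + v)/(-28500 + 44807) = (-19385 + 44190)/(-28500 + 44807) = 24805/16307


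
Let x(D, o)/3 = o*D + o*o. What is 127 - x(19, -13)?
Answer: 361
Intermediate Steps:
x(D, o) = 3*o**2 + 3*D*o (x(D, o) = 3*(o*D + o*o) = 3*(D*o + o**2) = 3*(o**2 + D*o) = 3*o**2 + 3*D*o)
127 - x(19, -13) = 127 - 3*(-13)*(19 - 13) = 127 - 3*(-13)*6 = 127 - 1*(-234) = 127 + 234 = 361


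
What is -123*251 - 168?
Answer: -31041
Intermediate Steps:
-123*251 - 168 = -30873 - 168 = -31041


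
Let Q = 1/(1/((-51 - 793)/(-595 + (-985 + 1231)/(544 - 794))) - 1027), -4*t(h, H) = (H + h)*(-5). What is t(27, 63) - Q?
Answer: 12180930725/108274002 ≈ 112.50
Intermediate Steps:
t(h, H) = 5*H/4 + 5*h/4 (t(h, H) = -(H + h)*(-5)/4 = -(-5*H - 5*h)/4 = 5*H/4 + 5*h/4)
Q = -52750/54137001 (Q = 1/(1/(-844/(-595 + 246/(-250))) - 1027) = 1/(1/(-844/(-595 + 246*(-1/250))) - 1027) = 1/(1/(-844/(-595 - 123/125)) - 1027) = 1/(1/(-844/(-74498/125)) - 1027) = 1/(1/(-844*(-125/74498)) - 1027) = 1/(1/(52750/37249) - 1027) = 1/(37249/52750 - 1027) = 1/(-54137001/52750) = -52750/54137001 ≈ -0.00097438)
t(27, 63) - Q = ((5/4)*63 + (5/4)*27) - 1*(-52750/54137001) = (315/4 + 135/4) + 52750/54137001 = 225/2 + 52750/54137001 = 12180930725/108274002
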